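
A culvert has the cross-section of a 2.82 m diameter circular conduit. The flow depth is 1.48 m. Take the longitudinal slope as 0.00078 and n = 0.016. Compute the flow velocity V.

For a circular section of diameter D = 2.82 m at depth y = 1.48 m, the central angle is θ = 2 arccos(1 − 2y/D) = 3.241 rad. Then A = (D²/8)(θ − sin θ) = 3.32 m² and P = Dθ/2 = 4.57 m.
Hydraulic radius R = A/P = 3.32/4.57 = 0.7266 m.
From Manning's equation, V = (1/n) R^(2/3) S^(1/2) = (1/0.016) × 0.7266^(2/3) × 0.00078^(1/2) = 1.41 m/s.

V = 1.41 m/s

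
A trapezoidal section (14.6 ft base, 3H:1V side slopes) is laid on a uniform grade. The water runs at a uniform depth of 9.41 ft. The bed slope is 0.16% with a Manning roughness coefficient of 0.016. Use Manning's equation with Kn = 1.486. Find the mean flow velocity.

V = 11.5 ft/s

With bottom width b = 14.6 ft and side slope z = 3: A = (b + zy)y = (14.6 + 3×9.41)×9.41 = 403 ft²; P = b + 2y√(1+z²) = 14.6 + 2×9.41×3.162 = 74.11 ft.
Hydraulic radius R = A/P = 403/74.11 = 5.438 ft.
From Manning's equation, V = (1.486/n) R^(2/3) S^(1/2) = (1.486/0.016) × 5.438^(2/3) × 0.0016^(1/2) = 11.5 ft/s.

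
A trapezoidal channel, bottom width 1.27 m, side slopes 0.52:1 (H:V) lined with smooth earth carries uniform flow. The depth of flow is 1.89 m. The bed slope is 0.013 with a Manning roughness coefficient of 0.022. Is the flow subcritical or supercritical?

With bottom width b = 1.27 m and side slope z = 0.52: A = (b + zy)y = (1.27 + 0.52×1.89)×1.89 = 4.258 m²; P = b + 2y√(1+z²) = 1.27 + 2×1.89×1.127 = 5.531 m.
Hydraulic radius R = A/P = 4.258/5.531 = 0.7699 m.
V = (1/n) R^(2/3) √S = (1/0.022) × 0.7699^(2/3) × √0.013 = 4.353 m/s. Hydraulic depth D_h = A/T = 4.258/3.236 = 1.316 m.
Froude number Fr = V/√(g·D_h) = 4.353/√(9.81×1.316) = 1.21, which is greater than 1, so the flow is supercritical.

supercritical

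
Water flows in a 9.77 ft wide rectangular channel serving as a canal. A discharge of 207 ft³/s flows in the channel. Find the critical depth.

For a rectangular channel, critical depth y_c = (q²/g)^(1/3) where q = Q/b = 207/9.77 = 21.19 ft²/s.
So y_c = (21.19²/32.2)^(1/3) = 2.41 ft.

y_c = 2.41 ft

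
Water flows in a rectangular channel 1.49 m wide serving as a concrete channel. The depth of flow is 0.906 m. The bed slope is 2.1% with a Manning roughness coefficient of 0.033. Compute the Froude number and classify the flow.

subcritical

Flow area A = b·y = 1.49 × 0.906 = 1.35 m². Wetted perimeter P = b + 2y = 1.49 + 2×0.906 = 3.302 m.
Hydraulic radius R = A/P = 1.35/3.302 = 0.4088 m.
V = (1/n) R^(2/3) √S = (1/0.033) × 0.4088^(2/3) × √0.021 = 2.419 m/s. Hydraulic depth D_h = A/T = 1.35/1.49 = 0.906 m.
Froude number Fr = V/√(g·D_h) = 2.419/√(9.81×0.906) = 0.811, which is less than 1, so the flow is subcritical.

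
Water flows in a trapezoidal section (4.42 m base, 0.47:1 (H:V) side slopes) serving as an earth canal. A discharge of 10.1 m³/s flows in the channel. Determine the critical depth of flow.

At critical depth, Q² T / (g A³) = 1, i.e. A³/T = Q²/g = 10.1²/9.81 = 10.4.
At y = 0.609 m: A³/T = 4.716 — low.
At y = 0.916 m: A³/T = 16.61 — high.
At y = 0.787 m: A³/T = 10.38 — matches.

y_c = 0.787 m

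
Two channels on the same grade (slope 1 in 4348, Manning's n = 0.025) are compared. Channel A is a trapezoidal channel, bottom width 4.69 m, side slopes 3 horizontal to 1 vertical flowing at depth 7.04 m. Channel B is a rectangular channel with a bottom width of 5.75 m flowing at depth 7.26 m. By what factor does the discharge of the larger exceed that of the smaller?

6.42

Channel A: With bottom width b = 4.69 m and side slope z = 3: A = (b + zy)y = (4.69 + 3×7.04)×7.04 = 181.7 m²; P = b + 2y√(1+z²) = 4.69 + 2×7.04×3.162 = 49.21 m. Hydraulic radius R = A/P = 181.7/49.21 = 3.692 m. Q_A = (1/0.025)·181.7·3.692^(2/3)·√0.00023 = 263.3 m³/s.
Channel B: Flow area A = b·y = 5.75 × 7.26 = 41.74 m². Wetted perimeter P = b + 2y = 5.75 + 2×7.26 = 20.27 m. Hydraulic radius R = A/P = 41.74/20.27 = 2.059 m. Q_B = (1/0.025)·41.74·2.059^(2/3)·√0.00023 = 40.99 m³/s.
The larger discharge is 263.3 m³/s and the smaller is 40.99 m³/s; the ratio is 6.42.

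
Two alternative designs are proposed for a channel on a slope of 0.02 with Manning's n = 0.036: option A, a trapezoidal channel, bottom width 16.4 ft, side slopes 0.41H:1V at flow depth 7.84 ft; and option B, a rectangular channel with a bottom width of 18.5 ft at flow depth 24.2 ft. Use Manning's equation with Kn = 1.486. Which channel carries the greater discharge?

Channel A: With bottom width b = 16.4 ft and side slope z = 0.41: A = (b + zy)y = (16.4 + 0.41×7.84)×7.84 = 153.8 ft²; P = b + 2y√(1+z²) = 16.4 + 2×7.84×1.081 = 33.35 ft. Hydraulic radius R = A/P = 153.8/33.35 = 4.611 ft. Q_A = (1.486/0.036)·153.8·4.611^(2/3)·√0.02 = 2487 ft³/s.
Channel B: Flow area A = b·y = 18.5 × 24.2 = 447.7 ft². Wetted perimeter P = b + 2y = 18.5 + 2×24.2 = 66.9 ft. Hydraulic radius R = A/P = 447.7/66.9 = 6.692 ft. Q_B = (1.486/0.036)·447.7·6.692^(2/3)·√0.02 = 9281 ft³/s.
Q_A = 2487 ft³/s vs Q_B = 9281 ft³/s, so channel B carries more.

channel B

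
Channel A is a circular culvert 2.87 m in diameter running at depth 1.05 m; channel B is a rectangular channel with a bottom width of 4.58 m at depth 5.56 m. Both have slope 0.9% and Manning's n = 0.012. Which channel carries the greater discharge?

Channel A: For a circular section of diameter D = 2.87 m at depth y = 1.05 m, the central angle is θ = 2 arccos(1 − 2y/D) = 2.598 rad. Then A = (D²/8)(θ − sin θ) = 2.143 m² and P = Dθ/2 = 3.729 m. Hydraulic radius R = A/P = 2.143/3.729 = 0.5748 m. Q_A = (1/0.012)·2.143·0.5748^(2/3)·√0.009 = 11.71 m³/s.
Channel B: Flow area A = b·y = 4.58 × 5.56 = 25.46 m². Wetted perimeter P = b + 2y = 4.58 + 2×5.56 = 15.7 m. Hydraulic radius R = A/P = 25.46/15.7 = 1.622 m. Q_B = (1/0.012)·25.46·1.622^(2/3)·√0.009 = 277.9 m³/s.
Q_A = 11.71 m³/s vs Q_B = 277.9 m³/s, so channel B carries more.

channel B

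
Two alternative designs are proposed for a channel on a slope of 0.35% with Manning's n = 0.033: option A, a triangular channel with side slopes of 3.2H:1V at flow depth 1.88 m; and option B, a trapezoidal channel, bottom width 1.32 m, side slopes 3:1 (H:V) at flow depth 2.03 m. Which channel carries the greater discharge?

Channel A: For a triangular section with side slope z = 3.2: A = zy² = 3.2×1.88² = 11.31 m²; P = 2y√(1+z²) = 2×1.88×3.353 = 12.61 m. Hydraulic radius R = A/P = 11.31/12.61 = 0.8972 m. Q_A = (1/0.033)·11.31·0.8972^(2/3)·√0.0035 = 18.86 m³/s.
Channel B: With bottom width b = 1.32 m and side slope z = 3: A = (b + zy)y = (1.32 + 3×2.03)×2.03 = 15.04 m²; P = b + 2y√(1+z²) = 1.32 + 2×2.03×3.162 = 14.16 m. Hydraulic radius R = A/P = 15.04/14.16 = 1.062 m. Q_B = (1/0.033)·15.04·1.062^(2/3)·√0.0035 = 28.08 m³/s.
Q_A = 18.86 m³/s vs Q_B = 28.08 m³/s, so channel B carries more.

channel B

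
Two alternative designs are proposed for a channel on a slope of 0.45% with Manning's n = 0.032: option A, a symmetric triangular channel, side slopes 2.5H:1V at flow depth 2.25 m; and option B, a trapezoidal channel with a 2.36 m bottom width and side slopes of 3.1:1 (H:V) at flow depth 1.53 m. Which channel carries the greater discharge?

Channel A: For a triangular section with side slope z = 2.5: A = zy² = 2.5×2.25² = 12.66 m²; P = 2y√(1+z²) = 2×2.25×2.693 = 12.12 m. Hydraulic radius R = A/P = 12.66/12.12 = 1.045 m. Q_A = (1/0.032)·12.66·1.045^(2/3)·√0.0045 = 27.31 m³/s.
Channel B: With bottom width b = 2.36 m and side slope z = 3.1: A = (b + zy)y = (2.36 + 3.1×1.53)×1.53 = 10.87 m²; P = b + 2y√(1+z²) = 2.36 + 2×1.53×3.257 = 12.33 m. Hydraulic radius R = A/P = 10.87/12.33 = 0.8816 m. Q_B = (1/0.032)·10.87·0.8816^(2/3)·√0.0045 = 20.95 m³/s.
Q_A = 27.31 m³/s vs Q_B = 20.95 m³/s, so channel A carries more.

channel A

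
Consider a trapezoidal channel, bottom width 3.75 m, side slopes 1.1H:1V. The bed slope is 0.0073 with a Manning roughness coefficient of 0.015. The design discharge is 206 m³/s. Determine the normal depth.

Manning's equation rearranged: A R^(2/3) = nQ / (1·√S) = 0.015 × 206 / (√0.0073) = 36.17.
Try y = 4.12 m: A R^(2/3) = 56.53 — high.
Try y = 2.52 m: A R^(2/3) = 21.17 — low.
Try y = 3.31 m: A R^(2/3) = 36.2 — close enough.

y_n = 3.31 m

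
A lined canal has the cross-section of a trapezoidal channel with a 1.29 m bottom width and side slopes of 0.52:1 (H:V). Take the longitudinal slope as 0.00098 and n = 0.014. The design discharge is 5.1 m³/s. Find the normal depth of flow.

Manning's equation rearranged: A R^(2/3) = nQ / (1·√S) = 0.014 × 5.1 / (√0.00098) = 2.281.
At y = 1.07 m: A R^(2/3) = 1.3 — short.
At y = 1.47 m: A R^(2/3) = 2.28 — ≈ 2.281.

y_n = 1.47 m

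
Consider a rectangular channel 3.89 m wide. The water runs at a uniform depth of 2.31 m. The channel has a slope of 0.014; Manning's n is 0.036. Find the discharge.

Q = 30.6 m³/s

Flow area A = b·y = 3.89 × 2.31 = 8.986 m². Wetted perimeter P = b + 2y = 3.89 + 2×2.31 = 8.51 m.
Hydraulic radius R = A/P = 8.986/8.51 = 1.056 m.
Manning's equation: Q = (1/n) A R^(2/3) S^(1/2) = (1/0.036) × 8.986 × 1.056^(2/3) × 0.014^(1/2) = 30.6 m³/s.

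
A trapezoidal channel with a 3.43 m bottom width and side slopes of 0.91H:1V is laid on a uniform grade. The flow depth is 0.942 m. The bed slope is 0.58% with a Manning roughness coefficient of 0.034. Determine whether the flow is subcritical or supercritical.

With bottom width b = 3.43 m and side slope z = 0.91: A = (b + zy)y = (3.43 + 0.91×0.942)×0.942 = 4.039 m²; P = b + 2y√(1+z²) = 3.43 + 2×0.942×1.352 = 5.977 m.
Hydraulic radius R = A/P = 4.039/5.977 = 0.6756 m.
V = (1/n) R^(2/3) √S = (1/0.034) × 0.6756^(2/3) × √0.0058 = 1.725 m/s. Hydraulic depth D_h = A/T = 4.039/5.144 = 0.785 m.
Froude number Fr = V/√(g·D_h) = 1.725/√(9.81×0.785) = 0.621, which is less than 1, so the flow is subcritical.

subcritical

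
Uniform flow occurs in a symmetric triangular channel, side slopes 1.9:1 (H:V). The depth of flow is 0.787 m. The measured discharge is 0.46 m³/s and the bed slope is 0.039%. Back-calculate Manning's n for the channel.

n = 0.025

For a triangular section with side slope z = 1.9: A = zy² = 1.9×0.787² = 1.177 m²; P = 2y√(1+z²) = 2×0.787×2.147 = 3.38 m.
Hydraulic radius R = A/P = 1.177/3.38 = 0.3482 m.
Rearranging Manning's equation: n = (1/Q) A R^(2/3) S^(1/2) = (1/0.46) × 1.177 × 0.3482^(2/3) × √0.00039 = 0.025.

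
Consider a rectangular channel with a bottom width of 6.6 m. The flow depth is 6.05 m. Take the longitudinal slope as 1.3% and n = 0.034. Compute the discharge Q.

Flow area A = b·y = 6.6 × 6.05 = 39.93 m². Wetted perimeter P = b + 2y = 6.6 + 2×6.05 = 18.7 m.
Hydraulic radius R = A/P = 39.93/18.7 = 2.135 m.
Manning's equation: Q = (1/n) A R^(2/3) S^(1/2) = (1/0.034) × 39.93 × 2.135^(2/3) × 0.013^(1/2) = 222 m³/s.

Q = 222 m³/s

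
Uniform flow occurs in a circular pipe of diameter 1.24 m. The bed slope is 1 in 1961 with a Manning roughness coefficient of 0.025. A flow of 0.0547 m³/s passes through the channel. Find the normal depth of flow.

Manning's equation rearranged: A R^(2/3) = nQ / (1·√S) = 0.025 × 0.0547 / (√0.0005099) = 0.06056.
Trying y = 0.211 m: A R^(2/3) = 0.03485 — short.
Trying y = 0.323 m: A R^(2/3) = 0.08218 — over.
Trying y = 0.277 m: A R^(2/3) = 0.06054 — ≈ 0.06056.

y_n = 0.277 m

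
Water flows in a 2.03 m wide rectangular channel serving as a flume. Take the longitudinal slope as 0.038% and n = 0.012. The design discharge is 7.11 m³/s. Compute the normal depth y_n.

Manning's equation rearranged: A R^(2/3) = nQ / (1·√S) = 0.012 × 7.11 / (√0.00038) = 4.377.
Try y = 2.91 m: A R^(2/3) = 4.887 — over.
Try y = 2.65 m: A R^(2/3) = 4.377 — matches.

y_n = 2.65 m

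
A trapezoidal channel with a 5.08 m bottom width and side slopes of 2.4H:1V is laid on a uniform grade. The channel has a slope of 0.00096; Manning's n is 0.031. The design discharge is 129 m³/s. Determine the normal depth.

Manning's equation rearranged: A R^(2/3) = nQ / (1·√S) = 0.031 × 129 / (√0.00096) = 129.1.
Try y = 5.68 m: A R^(2/3) = 224.5 — too large.
Try y = 3.56 m: A R^(2/3) = 78.42 — too small.
Try y = 4.46 m: A R^(2/3) = 129.3 — ≈ 129.1.

y_n = 4.46 m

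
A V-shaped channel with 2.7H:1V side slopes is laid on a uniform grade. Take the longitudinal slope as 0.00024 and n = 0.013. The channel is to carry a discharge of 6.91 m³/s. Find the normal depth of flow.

Manning's equation rearranged: A R^(2/3) = nQ / (1·√S) = 0.013 × 6.91 / (√0.00024) = 5.799.
Try y = 1.28 m: A R^(2/3) = 3.147 — short.
Try y = 1.82 m: A R^(2/3) = 8.046 — over.
Try y = 1.61 m: A R^(2/3) = 5.802 — close enough.

y_n = 1.61 m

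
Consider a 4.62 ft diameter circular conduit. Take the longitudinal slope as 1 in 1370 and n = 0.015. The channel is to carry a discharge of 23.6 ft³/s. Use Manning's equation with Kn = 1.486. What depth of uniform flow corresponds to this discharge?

y_n = 2.25 ft

Manning's equation rearranged: A R^(2/3) = nQ / (1.486·√S) = 0.015 × 23.6 / (1.486 × √0.0007299) = 8.817.
Trying y = 2.6 ft: A R^(2/3) = 11.22 — high.
Trying y = 1.63 ft: A R^(2/3) = 4.926 — low.
Trying y = 2.25 ft: A R^(2/3) = 8.822 — close enough.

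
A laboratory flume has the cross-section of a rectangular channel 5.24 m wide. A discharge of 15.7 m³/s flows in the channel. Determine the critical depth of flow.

y_c = 0.971 m

For a rectangular channel, critical depth y_c = (q²/g)^(1/3) where q = Q/b = 15.7/5.24 = 2.996 m²/s.
So y_c = (2.996²/9.81)^(1/3) = 0.971 m.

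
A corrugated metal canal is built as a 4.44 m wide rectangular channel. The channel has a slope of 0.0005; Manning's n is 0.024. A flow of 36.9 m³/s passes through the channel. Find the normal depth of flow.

y_n = 6.39 m

Manning's equation rearranged: A R^(2/3) = nQ / (1·√S) = 0.024 × 36.9 / (√0.0005) = 39.61.
At y = 4.99 m: A R^(2/3) = 29.5 — too small.
At y = 7.11 m: A R^(2/3) = 44.82 — too large.
At y = 6.39 m: A R^(2/3) = 39.58 — close enough.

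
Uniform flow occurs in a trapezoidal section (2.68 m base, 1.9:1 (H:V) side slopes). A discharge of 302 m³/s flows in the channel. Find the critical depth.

y_c = 4.87 m

At critical depth, Q² T / (g A³) = 1, i.e. A³/T = Q²/g = 302²/9.81 = 9297.
Try y = 4.21 m: A³/T = 4865 — short.
Try y = 4.87 m: A³/T = 9264 — close enough.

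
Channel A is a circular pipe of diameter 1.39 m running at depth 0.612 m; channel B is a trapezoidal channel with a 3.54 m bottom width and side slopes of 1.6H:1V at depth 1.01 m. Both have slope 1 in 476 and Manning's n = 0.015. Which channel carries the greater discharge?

channel B

Channel A: For a circular section of diameter D = 1.39 m at depth y = 0.612 m, the central angle is θ = 2 arccos(1 − 2y/D) = 2.902 rad. Then A = (D²/8)(θ − sin θ) = 0.6436 m² and P = Dθ/2 = 2.017 m. Hydraulic radius R = A/P = 0.6436/2.017 = 0.3191 m. Q_A = (1/0.015)·0.6436·0.3191^(2/3)·√0.002101 = 0.9184 m³/s.
Channel B: With bottom width b = 3.54 m and side slope z = 1.6: A = (b + zy)y = (3.54 + 1.6×1.01)×1.01 = 5.208 m²; P = b + 2y√(1+z²) = 3.54 + 2×1.01×1.887 = 7.351 m. Hydraulic radius R = A/P = 5.208/7.351 = 0.7084 m. Q_B = (1/0.015)·5.208·0.7084^(2/3)·√0.002101 = 12.64 m³/s.
Q_A = 0.9184 m³/s vs Q_B = 12.64 m³/s, so channel B carries more.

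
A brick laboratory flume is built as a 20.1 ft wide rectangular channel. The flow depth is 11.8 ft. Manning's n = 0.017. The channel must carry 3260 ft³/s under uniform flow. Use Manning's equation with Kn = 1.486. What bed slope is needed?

S = 0.00259

Flow area A = b·y = 20.1 × 11.8 = 237.2 ft². Wetted perimeter P = b + 2y = 20.1 + 2×11.8 = 43.7 ft.
Hydraulic radius R = A/P = 237.2/43.7 = 5.427 ft.
From Manning's equation, S = [nQ / (1.486 A R^(2/3))]² = [0.017 × 3260 / (1.486 × 237.2 × 5.427^(2/3))]² = 0.00259.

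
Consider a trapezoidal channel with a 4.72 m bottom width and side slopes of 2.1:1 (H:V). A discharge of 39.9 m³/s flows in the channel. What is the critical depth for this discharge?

y_c = 1.53 m

At critical depth, Q² T / (g A³) = 1, i.e. A³/T = Q²/g = 39.9²/9.81 = 162.3.
At y = 1.23 m: A³/T = 73.32 — short.
At y = 1.71 m: A³/T = 241.2 — over.
At y = 1.53 m: A³/T = 160.4 — ≈ 162.3.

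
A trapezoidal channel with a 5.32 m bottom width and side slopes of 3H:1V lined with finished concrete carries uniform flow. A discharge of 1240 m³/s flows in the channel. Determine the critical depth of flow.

At critical depth, Q² T / (g A³) = 1, i.e. A³/T = Q²/g = 1240²/9.81 = 156700.
Try y = 9.2 m: A³/T = 459000 — too large.
Try y = 7.27 m: A³/T = 156800 — close enough.

y_c = 7.27 m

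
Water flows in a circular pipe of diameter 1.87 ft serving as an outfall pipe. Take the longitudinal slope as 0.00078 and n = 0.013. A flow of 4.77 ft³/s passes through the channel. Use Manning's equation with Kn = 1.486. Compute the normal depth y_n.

y_n = 1.39 ft

Manning's equation rearranged: A R^(2/3) = nQ / (1.486·√S) = 0.013 × 4.77 / (1.486 × √0.00078) = 1.494.
Trying y = 1.2 ft: A R^(2/3) = 1.228 — short.
Trying y = 1.39 ft: A R^(2/3) = 1.493 — ≈ 1.494.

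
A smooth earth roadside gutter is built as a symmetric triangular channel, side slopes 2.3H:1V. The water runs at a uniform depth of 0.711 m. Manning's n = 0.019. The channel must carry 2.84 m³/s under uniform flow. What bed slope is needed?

S = 0.0096

For a triangular section with side slope z = 2.3: A = zy² = 2.3×0.711² = 1.163 m²; P = 2y√(1+z²) = 2×0.711×2.508 = 3.566 m.
Hydraulic radius R = A/P = 1.163/3.566 = 0.326 m.
From Manning's equation, S = [nQ / (1 A R^(2/3))]² = [0.019 × 2.84 / (1 × 1.163 × 0.326^(2/3))]² = 0.0096.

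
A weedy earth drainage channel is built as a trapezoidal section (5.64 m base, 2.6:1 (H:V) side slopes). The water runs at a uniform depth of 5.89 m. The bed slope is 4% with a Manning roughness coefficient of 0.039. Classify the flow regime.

supercritical

With bottom width b = 5.64 m and side slope z = 2.6: A = (b + zy)y = (5.64 + 2.6×5.89)×5.89 = 123.4 m²; P = b + 2y√(1+z²) = 5.64 + 2×5.89×2.786 = 38.46 m.
Hydraulic radius R = A/P = 123.4/38.46 = 3.209 m.
V = (1/n) R^(2/3) √S = (1/0.039) × 3.209^(2/3) × √0.04 = 11.16 m/s. Hydraulic depth D_h = A/T = 123.4/36.27 = 3.403 m.
Froude number Fr = V/√(g·D_h) = 11.16/√(9.81×3.403) = 1.93, which is greater than 1, so the flow is supercritical.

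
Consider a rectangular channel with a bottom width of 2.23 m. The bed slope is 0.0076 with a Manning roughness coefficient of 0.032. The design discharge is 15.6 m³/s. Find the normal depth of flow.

Manning's equation rearranged: A R^(2/3) = nQ / (1·√S) = 0.032 × 15.6 / (√0.0076) = 5.726.
At y = 2.57 m: A R^(2/3) = 4.846 — low.
At y = 3.44 m: A R^(2/3) = 6.841 — high.
At y = 2.96 m: A R^(2/3) = 5.735 — ≈ 5.726.

y_n = 2.96 m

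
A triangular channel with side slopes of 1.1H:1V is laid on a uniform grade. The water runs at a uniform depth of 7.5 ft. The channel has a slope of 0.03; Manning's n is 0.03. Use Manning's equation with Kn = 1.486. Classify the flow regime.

For a triangular section with side slope z = 1.1: A = zy² = 1.1×7.5² = 61.88 ft²; P = 2y√(1+z²) = 2×7.5×1.487 = 22.3 ft.
Hydraulic radius R = A/P = 61.88/22.3 = 2.775 ft.
V = (1.486/n) R^(2/3) √S = (1.486/0.03) × 2.775^(2/3) × √0.03 = 16.94 ft/s. Hydraulic depth D_h = A/T = 61.88/16.5 = 3.75 ft.
Froude number Fr = V/√(g·D_h) = 16.94/√(32.2×3.75) = 1.54, which is greater than 1, so the flow is supercritical.

supercritical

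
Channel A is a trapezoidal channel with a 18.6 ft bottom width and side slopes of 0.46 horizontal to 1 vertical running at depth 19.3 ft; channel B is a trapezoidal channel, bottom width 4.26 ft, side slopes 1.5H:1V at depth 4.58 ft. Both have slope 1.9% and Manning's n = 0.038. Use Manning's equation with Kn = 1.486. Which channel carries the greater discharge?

channel A

Channel A: With bottom width b = 18.6 ft and side slope z = 0.46: A = (b + zy)y = (18.6 + 0.46×19.3)×19.3 = 530.3 ft²; P = b + 2y√(1+z²) = 18.6 + 2×19.3×1.101 = 61.09 ft. Hydraulic radius R = A/P = 530.3/61.09 = 8.681 ft. Q_A = (1.486/0.038)·530.3·8.681^(2/3)·√0.019 = 12070 ft³/s.
Channel B: With bottom width b = 4.26 ft and side slope z = 1.5: A = (b + zy)y = (4.26 + 1.5×4.58)×4.58 = 50.98 ft²; P = b + 2y√(1+z²) = 4.26 + 2×4.58×1.803 = 20.77 ft. Hydraulic radius R = A/P = 50.98/20.77 = 2.454 ft. Q_B = (1.486/0.038)·50.98·2.454^(2/3)·√0.019 = 499.9 ft³/s.
Q_A = 12070 ft³/s vs Q_B = 499.9 ft³/s, so channel A carries more.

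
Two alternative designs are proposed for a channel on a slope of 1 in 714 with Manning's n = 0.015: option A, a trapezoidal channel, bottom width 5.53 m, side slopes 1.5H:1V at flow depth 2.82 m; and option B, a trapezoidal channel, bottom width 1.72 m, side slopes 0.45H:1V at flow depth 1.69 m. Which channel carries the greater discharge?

Channel A: With bottom width b = 5.53 m and side slope z = 1.5: A = (b + zy)y = (5.53 + 1.5×2.82)×2.82 = 27.52 m²; P = b + 2y√(1+z²) = 5.53 + 2×2.82×1.803 = 15.7 m. Hydraulic radius R = A/P = 27.52/15.7 = 1.753 m. Q_A = (1/0.015)·27.52·1.753^(2/3)·√0.001401 = 99.85 m³/s.
Channel B: With bottom width b = 1.72 m and side slope z = 0.45: A = (b + zy)y = (1.72 + 0.45×1.69)×1.69 = 4.192 m²; P = b + 2y√(1+z²) = 1.72 + 2×1.69×1.097 = 5.426 m. Hydraulic radius R = A/P = 4.192/5.426 = 0.7725 m. Q_B = (1/0.015)·4.192·0.7725^(2/3)·√0.001401 = 8.806 m³/s.
Q_A = 99.85 m³/s vs Q_B = 8.806 m³/s, so channel A carries more.

channel A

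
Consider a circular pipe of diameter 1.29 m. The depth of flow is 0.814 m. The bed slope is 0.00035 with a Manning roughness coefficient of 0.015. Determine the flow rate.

For a circular section of diameter D = 1.29 m at depth y = 0.814 m, the central angle is θ = 2 arccos(1 − 2y/D) = 3.672 rad. Then A = (D²/8)(θ − sin θ) = 0.869 m² and P = Dθ/2 = 2.368 m.
Hydraulic radius R = A/P = 0.869/2.368 = 0.3669 m.
Manning's equation: Q = (1/n) A R^(2/3) S^(1/2) = (1/0.015) × 0.869 × 0.3669^(2/3) × 0.00035^(1/2) = 0.555 m³/s.

Q = 0.555 m³/s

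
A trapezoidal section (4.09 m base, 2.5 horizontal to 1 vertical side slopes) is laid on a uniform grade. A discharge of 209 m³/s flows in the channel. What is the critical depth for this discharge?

At critical depth, Q² T / (g A³) = 1, i.e. A³/T = Q²/g = 209²/9.81 = 4453.
Trying y = 3.86 m: A³/T = 6378 — over.
Trying y = 3.55 m: A³/T = 4464 — ≈ 4453.

y_c = 3.55 m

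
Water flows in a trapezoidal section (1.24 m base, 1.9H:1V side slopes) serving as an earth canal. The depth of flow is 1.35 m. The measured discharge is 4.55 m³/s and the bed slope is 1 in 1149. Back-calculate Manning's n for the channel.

With bottom width b = 1.24 m and side slope z = 1.9: A = (b + zy)y = (1.24 + 1.9×1.35)×1.35 = 5.137 m²; P = b + 2y√(1+z²) = 1.24 + 2×1.35×2.147 = 7.037 m.
Hydraulic radius R = A/P = 5.137/7.037 = 0.7299 m.
Rearranging Manning's equation: n = (1/Q) A R^(2/3) S^(1/2) = (1/4.55) × 5.137 × 0.7299^(2/3) × √0.0008703 = 0.027.

n = 0.027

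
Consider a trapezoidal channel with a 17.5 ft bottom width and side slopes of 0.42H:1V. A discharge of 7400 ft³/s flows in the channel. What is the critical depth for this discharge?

y_c = 15.5 ft

At critical depth, Q² T / (g A³) = 1, i.e. A³/T = Q²/g = 7400²/32.2 = 1701000.
Try y = 11.2 ft: A³/T = 571600 — low.
Try y = 18.6 ft: A³/T = 3150000 — high.
Try y = 15.5 ft: A³/T = 1689000 — ≈ 1701000.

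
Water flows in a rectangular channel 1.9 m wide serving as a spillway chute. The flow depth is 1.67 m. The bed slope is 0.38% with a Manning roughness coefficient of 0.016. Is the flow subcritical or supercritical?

subcritical

Flow area A = b·y = 1.9 × 1.67 = 3.173 m². Wetted perimeter P = b + 2y = 1.9 + 2×1.67 = 5.24 m.
Hydraulic radius R = A/P = 3.173/5.24 = 0.6055 m.
V = (1/n) R^(2/3) √S = (1/0.016) × 0.6055^(2/3) × √0.0038 = 2.758 m/s. Hydraulic depth D_h = A/T = 3.173/1.9 = 1.67 m.
Froude number Fr = V/√(g·D_h) = 2.758/√(9.81×1.67) = 0.681, which is less than 1, so the flow is subcritical.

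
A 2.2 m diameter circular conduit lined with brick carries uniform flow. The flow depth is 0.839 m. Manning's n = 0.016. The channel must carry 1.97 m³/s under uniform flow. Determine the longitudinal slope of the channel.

For a circular section of diameter D = 2.2 m at depth y = 0.839 m, the central angle is θ = 2 arccos(1 − 2y/D) = 2.662 rad. Then A = (D²/8)(θ − sin θ) = 1.332 m² and P = Dθ/2 = 2.929 m.
Hydraulic radius R = A/P = 1.332/2.929 = 0.4548 m.
From Manning's equation, S = [nQ / (1 A R^(2/3))]² = [0.016 × 1.97 / (1 × 1.332 × 0.4548^(2/3))]² = 0.0016.

S = 0.0016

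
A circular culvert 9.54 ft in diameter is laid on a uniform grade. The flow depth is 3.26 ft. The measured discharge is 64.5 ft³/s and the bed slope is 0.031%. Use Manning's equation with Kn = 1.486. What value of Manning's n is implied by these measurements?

For a circular section of diameter D = 9.54 ft at depth y = 3.26 ft, the central angle is θ = 2 arccos(1 − 2y/D) = 2.497 rad. Then A = (D²/8)(θ − sin θ) = 21.58 ft² and P = Dθ/2 = 11.91 ft.
Hydraulic radius R = A/P = 21.58/11.91 = 1.811 ft.
Rearranging Manning's equation: n = (1.486/Q) A R^(2/3) S^(1/2) = (1.486/64.5) × 21.58 × 1.811^(2/3) × √0.00031 = 0.013.

n = 0.013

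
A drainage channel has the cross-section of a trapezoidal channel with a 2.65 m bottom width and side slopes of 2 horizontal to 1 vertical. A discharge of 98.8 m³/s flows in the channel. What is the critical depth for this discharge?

At critical depth, Q² T / (g A³) = 1, i.e. A³/T = Q²/g = 98.8²/9.81 = 995.
Try y = 2.55 m: A³/T = 600.7 — too small.
Try y = 2.87 m: A³/T = 988.1 — close enough.

y_c = 2.87 m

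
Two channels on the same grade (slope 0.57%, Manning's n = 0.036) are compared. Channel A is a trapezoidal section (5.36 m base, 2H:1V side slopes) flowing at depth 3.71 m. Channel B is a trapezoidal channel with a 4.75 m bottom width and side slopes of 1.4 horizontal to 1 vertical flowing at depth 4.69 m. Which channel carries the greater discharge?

channel B

Channel A: With bottom width b = 5.36 m and side slope z = 2: A = (b + zy)y = (5.36 + 2×3.71)×3.71 = 47.41 m²; P = b + 2y√(1+z²) = 5.36 + 2×3.71×2.236 = 21.95 m. Hydraulic radius R = A/P = 47.41/21.95 = 2.16 m. Q_A = (1/0.036)·47.41·2.16^(2/3)·√0.0057 = 166.1 m³/s.
Channel B: With bottom width b = 4.75 m and side slope z = 1.4: A = (b + zy)y = (4.75 + 1.4×4.69)×4.69 = 53.07 m²; P = b + 2y√(1+z²) = 4.75 + 2×4.69×1.72 = 20.89 m. Hydraulic radius R = A/P = 53.07/20.89 = 2.541 m. Q_B = (1/0.036)·53.07·2.541^(2/3)·√0.0057 = 207.2 m³/s.
Q_A = 166.1 m³/s vs Q_B = 207.2 m³/s, so channel B carries more.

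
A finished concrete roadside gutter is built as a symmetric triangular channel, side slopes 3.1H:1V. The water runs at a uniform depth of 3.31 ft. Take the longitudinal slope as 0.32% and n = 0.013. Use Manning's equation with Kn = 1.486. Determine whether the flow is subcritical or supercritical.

supercritical

For a triangular section with side slope z = 3.1: A = zy² = 3.1×3.31² = 33.96 ft²; P = 2y√(1+z²) = 2×3.31×3.257 = 21.56 ft.
Hydraulic radius R = A/P = 33.96/21.56 = 1.575 ft.
V = (1.486/n) R^(2/3) √S = (1.486/0.013) × 1.575^(2/3) × √0.0032 = 8.754 ft/s. Hydraulic depth D_h = A/T = 33.96/20.52 = 1.655 ft.
Froude number Fr = V/√(g·D_h) = 8.754/√(32.2×1.655) = 1.2, which is greater than 1, so the flow is supercritical.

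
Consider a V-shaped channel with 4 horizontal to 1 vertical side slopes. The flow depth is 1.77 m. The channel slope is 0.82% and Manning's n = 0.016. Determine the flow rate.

For a triangular section with side slope z = 4: A = zy² = 4×1.77² = 12.53 m²; P = 2y√(1+z²) = 2×1.77×4.123 = 14.6 m.
Hydraulic radius R = A/P = 12.53/14.6 = 0.8586 m.
Manning's equation: Q = (1/n) A R^(2/3) S^(1/2) = (1/0.016) × 12.53 × 0.8586^(2/3) × 0.0082^(1/2) = 64.1 m³/s.

Q = 64.1 m³/s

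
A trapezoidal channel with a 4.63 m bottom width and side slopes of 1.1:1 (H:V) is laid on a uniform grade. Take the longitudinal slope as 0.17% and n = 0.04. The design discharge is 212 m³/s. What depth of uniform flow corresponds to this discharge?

Manning's equation rearranged: A R^(2/3) = nQ / (1·√S) = 0.04 × 212 / (√0.0017) = 205.7.
At y = 7.91 m: A R^(2/3) = 254.4 — over.
At y = 5.63 m: A R^(2/3) = 122.5 — short.
At y = 7.18 m: A R^(2/3) = 205.9 — ≈ 205.7.

y_n = 7.18 m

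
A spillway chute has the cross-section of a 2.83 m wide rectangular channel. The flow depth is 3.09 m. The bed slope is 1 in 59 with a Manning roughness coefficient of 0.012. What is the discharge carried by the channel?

Q = 93 m³/s

Flow area A = b·y = 2.83 × 3.09 = 8.745 m². Wetted perimeter P = b + 2y = 2.83 + 2×3.09 = 9.01 m.
Hydraulic radius R = A/P = 8.745/9.01 = 0.9706 m.
Manning's equation: Q = (1/n) A R^(2/3) S^(1/2) = (1/0.012) × 8.745 × 0.9706^(2/3) × 0.01695^(1/2) = 93 m³/s.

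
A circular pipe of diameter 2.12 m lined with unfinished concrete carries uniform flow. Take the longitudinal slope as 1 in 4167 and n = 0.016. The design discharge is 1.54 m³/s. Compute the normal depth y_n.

Manning's equation rearranged: A R^(2/3) = nQ / (1·√S) = 0.016 × 1.54 / (√0.00024) = 1.591.
Try y = 1.62 m: A R^(2/3) = 2.153 — too large.
Try y = 1.04 m: A R^(2/3) = 1.119 — too small.
Try y = 1.29 m: A R^(2/3) = 1.587 — matches.

y_n = 1.29 m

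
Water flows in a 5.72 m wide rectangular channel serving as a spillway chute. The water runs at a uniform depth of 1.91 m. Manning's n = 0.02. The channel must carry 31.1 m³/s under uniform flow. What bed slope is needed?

S = 0.00271

Flow area A = b·y = 5.72 × 1.91 = 10.93 m². Wetted perimeter P = b + 2y = 5.72 + 2×1.91 = 9.54 m.
Hydraulic radius R = A/P = 10.93/9.54 = 1.145 m.
From Manning's equation, S = [nQ / (1 A R^(2/3))]² = [0.02 × 31.1 / (1 × 10.93 × 1.145^(2/3))]² = 0.00271.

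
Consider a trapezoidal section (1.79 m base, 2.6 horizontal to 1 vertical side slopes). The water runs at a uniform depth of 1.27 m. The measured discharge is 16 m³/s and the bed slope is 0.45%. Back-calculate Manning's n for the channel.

n = 0.022

With bottom width b = 1.79 m and side slope z = 2.6: A = (b + zy)y = (1.79 + 2.6×1.27)×1.27 = 6.467 m²; P = b + 2y√(1+z²) = 1.79 + 2×1.27×2.786 = 8.866 m.
Hydraulic radius R = A/P = 6.467/8.866 = 0.7294 m.
Rearranging Manning's equation: n = (1/Q) A R^(2/3) S^(1/2) = (1/16) × 6.467 × 0.7294^(2/3) × √0.0045 = 0.022.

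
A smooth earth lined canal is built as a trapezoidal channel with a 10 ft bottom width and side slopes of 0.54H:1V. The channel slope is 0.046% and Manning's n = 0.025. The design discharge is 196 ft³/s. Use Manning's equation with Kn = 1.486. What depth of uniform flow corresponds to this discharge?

Manning's equation rearranged: A R^(2/3) = nQ / (1.486·√S) = 0.025 × 196 / (1.486 × √0.00046) = 153.7.
At y = 6.88 ft: A R^(2/3) = 224.9 — high.
At y = 4.66 ft: A R^(2/3) = 116.8 — low.
At y = 5.5 ft: A R^(2/3) = 153.9 — matches.

y_n = 5.5 ft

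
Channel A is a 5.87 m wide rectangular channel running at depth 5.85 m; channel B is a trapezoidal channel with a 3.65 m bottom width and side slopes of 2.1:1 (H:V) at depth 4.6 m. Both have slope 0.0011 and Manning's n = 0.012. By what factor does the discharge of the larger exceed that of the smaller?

2.07

Channel A: Flow area A = b·y = 5.87 × 5.85 = 34.34 m². Wetted perimeter P = b + 2y = 5.87 + 2×5.85 = 17.57 m. Hydraulic radius R = A/P = 34.34/17.57 = 1.954 m. Q_A = (1/0.012)·34.34·1.954^(2/3)·√0.0011 = 148.4 m³/s.
Channel B: With bottom width b = 3.65 m and side slope z = 2.1: A = (b + zy)y = (3.65 + 2.1×4.6)×4.6 = 61.23 m²; P = b + 2y√(1+z²) = 3.65 + 2×4.6×2.326 = 25.05 m. Hydraulic radius R = A/P = 61.23/25.05 = 2.444 m. Q_B = (1/0.012)·61.23·2.444^(2/3)·√0.0011 = 307.1 m³/s.
The larger discharge is 307.1 m³/s and the smaller is 148.4 m³/s; the ratio is 2.07.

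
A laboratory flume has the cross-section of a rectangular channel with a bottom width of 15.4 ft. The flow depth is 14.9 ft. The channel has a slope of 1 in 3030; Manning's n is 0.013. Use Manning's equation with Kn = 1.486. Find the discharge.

Flow area A = b·y = 15.4 × 14.9 = 229.5 ft². Wetted perimeter P = b + 2y = 15.4 + 2×14.9 = 45.2 ft.
Hydraulic radius R = A/P = 229.5/45.2 = 5.077 ft.
Manning's equation: Q = (1.486/n) A R^(2/3) S^(1/2) = (1.486/0.013) × 229.5 × 5.077^(2/3) × 0.00033^(1/2) = 1410 ft³/s.

Q = 1410 ft³/s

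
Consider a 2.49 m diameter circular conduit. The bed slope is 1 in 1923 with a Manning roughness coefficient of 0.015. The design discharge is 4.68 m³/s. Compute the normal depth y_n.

Manning's equation rearranged: A R^(2/3) = nQ / (1·√S) = 0.015 × 4.68 / (√0.00052) = 3.078.
Try y = 1.59 m: A R^(2/3) = 2.618 — low.
Try y = 2.24 m: A R^(2/3) = 3.783 — high.
Try y = 1.79 m: A R^(2/3) = 3.075 — close enough.

y_n = 1.79 m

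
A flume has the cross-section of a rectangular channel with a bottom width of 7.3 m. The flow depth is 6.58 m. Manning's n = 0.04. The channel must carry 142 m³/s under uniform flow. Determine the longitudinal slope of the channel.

S = 0.00448

Flow area A = b·y = 7.3 × 6.58 = 48.03 m². Wetted perimeter P = b + 2y = 7.3 + 2×6.58 = 20.46 m.
Hydraulic radius R = A/P = 48.03/20.46 = 2.348 m.
From Manning's equation, S = [nQ / (1 A R^(2/3))]² = [0.04 × 142 / (1 × 48.03 × 2.348^(2/3))]² = 0.00448.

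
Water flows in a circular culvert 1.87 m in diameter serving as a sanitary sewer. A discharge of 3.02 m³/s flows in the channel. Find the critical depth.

y_c = 0.842 m

At critical depth, Q² T / (g A³) = 1, i.e. A³/T = Q²/g = 3.02²/9.81 = 0.9297.
At y = 0.996 m: A³/T = 1.763 — too large.
At y = 0.687 m: A³/T = 0.4248 — too small.
At y = 0.842 m: A³/T = 0.9278 — ≈ 0.9297.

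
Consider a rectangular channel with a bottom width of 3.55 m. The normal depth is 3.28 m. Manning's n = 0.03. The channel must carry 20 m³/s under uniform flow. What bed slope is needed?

S = 0.0022

Flow area A = b·y = 3.55 × 3.28 = 11.64 m². Wetted perimeter P = b + 2y = 3.55 + 2×3.28 = 10.11 m.
Hydraulic radius R = A/P = 11.64/10.11 = 1.152 m.
From Manning's equation, S = [nQ / (1 A R^(2/3))]² = [0.03 × 20 / (1 × 11.64 × 1.152^(2/3))]² = 0.0022.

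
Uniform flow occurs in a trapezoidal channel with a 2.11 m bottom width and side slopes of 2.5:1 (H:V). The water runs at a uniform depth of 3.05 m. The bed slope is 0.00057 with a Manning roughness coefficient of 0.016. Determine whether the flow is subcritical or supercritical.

With bottom width b = 2.11 m and side slope z = 2.5: A = (b + zy)y = (2.11 + 2.5×3.05)×3.05 = 29.69 m²; P = b + 2y√(1+z²) = 2.11 + 2×3.05×2.693 = 18.53 m.
Hydraulic radius R = A/P = 29.69/18.53 = 1.602 m.
V = (1/n) R^(2/3) √S = (1/0.016) × 1.602^(2/3) × √0.00057 = 2.043 m/s. Hydraulic depth D_h = A/T = 29.69/17.36 = 1.71 m.
Froude number Fr = V/√(g·D_h) = 2.043/√(9.81×1.71) = 0.499, which is less than 1, so the flow is subcritical.

subcritical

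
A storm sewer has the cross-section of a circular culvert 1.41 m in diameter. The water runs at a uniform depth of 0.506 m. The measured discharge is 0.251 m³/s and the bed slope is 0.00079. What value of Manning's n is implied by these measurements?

n = 0.024

For a circular section of diameter D = 1.41 m at depth y = 0.506 m, the central angle is θ = 2 arccos(1 − 2y/D) = 2.569 rad. Then A = (D²/8)(θ − sin θ) = 0.5039 m² and P = Dθ/2 = 1.811 m.
Hydraulic radius R = A/P = 0.5039/1.811 = 0.2782 m.
Rearranging Manning's equation: n = (1/Q) A R^(2/3) S^(1/2) = (1/0.251) × 0.5039 × 0.2782^(2/3) × √0.00079 = 0.024.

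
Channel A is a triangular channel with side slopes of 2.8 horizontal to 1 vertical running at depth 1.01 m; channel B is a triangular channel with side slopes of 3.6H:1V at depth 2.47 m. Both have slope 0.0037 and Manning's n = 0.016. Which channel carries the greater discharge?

channel B

Channel A: For a triangular section with side slope z = 2.8: A = zy² = 2.8×1.01² = 2.856 m²; P = 2y√(1+z²) = 2×1.01×2.973 = 6.006 m. Hydraulic radius R = A/P = 2.856/6.006 = 0.4756 m. Q_A = (1/0.016)·2.856·0.4756^(2/3)·√0.0037 = 6.616 m³/s.
Channel B: For a triangular section with side slope z = 3.6: A = zy² = 3.6×2.47² = 21.96 m²; P = 2y√(1+z²) = 2×2.47×3.736 = 18.46 m. Hydraulic radius R = A/P = 21.96/18.46 = 1.19 m. Q_B = (1/0.016)·21.96·1.19^(2/3)·√0.0037 = 93.76 m³/s.
Q_A = 6.616 m³/s vs Q_B = 93.76 m³/s, so channel B carries more.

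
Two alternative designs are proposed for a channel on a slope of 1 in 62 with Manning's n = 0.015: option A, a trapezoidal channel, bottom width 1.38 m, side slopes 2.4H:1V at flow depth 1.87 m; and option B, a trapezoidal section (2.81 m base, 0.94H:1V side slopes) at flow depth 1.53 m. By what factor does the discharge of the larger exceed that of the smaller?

1.76

Channel A: With bottom width b = 1.38 m and side slope z = 2.4: A = (b + zy)y = (1.38 + 2.4×1.87)×1.87 = 10.97 m²; P = b + 2y√(1+z²) = 1.38 + 2×1.87×2.6 = 11.1 m. Hydraulic radius R = A/P = 10.97/11.1 = 0.9882 m. Q_A = (1/0.015)·10.97·0.9882^(2/3)·√0.01613 = 92.17 m³/s.
Channel B: With bottom width b = 2.81 m and side slope z = 0.94: A = (b + zy)y = (2.81 + 0.94×1.53)×1.53 = 6.5 m²; P = b + 2y√(1+z²) = 2.81 + 2×1.53×1.372 = 7.01 m. Hydraulic radius R = A/P = 6.5/7.01 = 0.9273 m. Q_B = (1/0.015)·6.5·0.9273^(2/3)·√0.01613 = 52.33 m³/s.
The larger discharge is 92.17 m³/s and the smaller is 52.33 m³/s; the ratio is 1.76.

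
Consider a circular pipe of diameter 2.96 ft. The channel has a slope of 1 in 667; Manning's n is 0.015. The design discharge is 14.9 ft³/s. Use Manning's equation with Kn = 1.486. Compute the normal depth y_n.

Manning's equation rearranged: A R^(2/3) = nQ / (1.486·√S) = 0.015 × 14.9 / (1.486 × √0.001499) = 3.884.
Try y = 1.48 ft: A R^(2/3) = 2.815 — too small.
Try y = 2.31 ft: A R^(2/3) = 5.365 — too large.
Try y = 1.81 ft: A R^(2/3) = 3.893 — matches.

y_n = 1.81 ft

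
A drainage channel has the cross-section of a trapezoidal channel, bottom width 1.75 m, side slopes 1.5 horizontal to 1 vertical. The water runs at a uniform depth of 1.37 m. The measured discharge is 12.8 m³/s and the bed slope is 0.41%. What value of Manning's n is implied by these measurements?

With bottom width b = 1.75 m and side slope z = 1.5: A = (b + zy)y = (1.75 + 1.5×1.37)×1.37 = 5.213 m²; P = b + 2y√(1+z²) = 1.75 + 2×1.37×1.803 = 6.69 m.
Hydraulic radius R = A/P = 5.213/6.69 = 0.7792 m.
Rearranging Manning's equation: n = (1/Q) A R^(2/3) S^(1/2) = (1/12.8) × 5.213 × 0.7792^(2/3) × √0.0041 = 0.0221.

n = 0.0221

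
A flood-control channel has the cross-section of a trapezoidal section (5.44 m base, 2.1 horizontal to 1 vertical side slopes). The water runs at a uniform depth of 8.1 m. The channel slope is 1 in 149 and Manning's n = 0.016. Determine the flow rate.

With bottom width b = 5.44 m and side slope z = 2.1: A = (b + zy)y = (5.44 + 2.1×8.1)×8.1 = 181.8 m²; P = b + 2y√(1+z²) = 5.44 + 2×8.1×2.326 = 43.12 m.
Hydraulic radius R = A/P = 181.8/43.12 = 4.217 m.
Manning's equation: Q = (1/n) A R^(2/3) S^(1/2) = (1/0.016) × 181.8 × 4.217^(2/3) × 0.006711^(1/2) = 2430 m³/s.

Q = 2430 m³/s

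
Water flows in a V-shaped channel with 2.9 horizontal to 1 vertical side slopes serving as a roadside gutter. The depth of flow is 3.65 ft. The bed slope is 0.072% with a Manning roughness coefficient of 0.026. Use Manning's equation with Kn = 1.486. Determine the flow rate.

Q = 85.2 ft³/s

For a triangular section with side slope z = 2.9: A = zy² = 2.9×3.65² = 38.64 ft²; P = 2y√(1+z²) = 2×3.65×3.068 = 22.39 ft.
Hydraulic radius R = A/P = 38.64/22.39 = 1.725 ft.
Manning's equation: Q = (1.486/n) A R^(2/3) S^(1/2) = (1.486/0.026) × 38.64 × 1.725^(2/3) × 0.00072^(1/2) = 85.2 ft³/s.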